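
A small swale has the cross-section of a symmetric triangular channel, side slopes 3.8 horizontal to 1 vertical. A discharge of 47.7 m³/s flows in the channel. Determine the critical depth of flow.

At critical depth, Q² T / (g A³) = 1, i.e. A³/T = Q²/g = 47.7²/9.81 = 231.9.
Try y = 2.24 m: A³/T = 407.2 — high.
Try y = 1.65 m: A³/T = 88.3 — low.
Try y = 2 m: A³/T = 231 — matches.

y_c = 2 m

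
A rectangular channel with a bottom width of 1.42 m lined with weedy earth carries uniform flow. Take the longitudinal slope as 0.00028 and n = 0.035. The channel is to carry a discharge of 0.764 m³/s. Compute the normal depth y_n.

Manning's equation rearranged: A R^(2/3) = nQ / (1·√S) = 0.035 × 0.764 / (√0.00028) = 1.598.
At y = 2.18 m: A R^(2/3) = 2.042 — over.
At y = 1.23 m: A R^(2/3) = 1.026 — short.
At y = 1.77 m: A R^(2/3) = 1.598 — close enough.

y_n = 1.77 m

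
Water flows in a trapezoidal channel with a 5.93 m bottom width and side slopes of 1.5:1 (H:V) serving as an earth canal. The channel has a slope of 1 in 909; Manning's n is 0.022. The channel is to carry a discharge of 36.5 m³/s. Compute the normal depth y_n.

Manning's equation rearranged: A R^(2/3) = nQ / (1·√S) = 0.022 × 36.5 / (√0.0011) = 24.21.
At y = 1.6 m: A R^(2/3) = 14.54 — too small.
At y = 2.41 m: A R^(2/3) = 31.12 — too large.
At y = 2.11 m: A R^(2/3) = 24.22 — ≈ 24.21.

y_n = 2.11 m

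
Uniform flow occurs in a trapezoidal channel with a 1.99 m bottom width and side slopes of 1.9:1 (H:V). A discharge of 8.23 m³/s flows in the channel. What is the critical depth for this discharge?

At critical depth, Q² T / (g A³) = 1, i.e. A³/T = Q²/g = 8.23²/9.81 = 6.904.
Try y = 0.625 m: A³/T = 1.794 — short.
Try y = 0.903 m: A³/T = 6.911 — ≈ 6.904.

y_c = 0.903 m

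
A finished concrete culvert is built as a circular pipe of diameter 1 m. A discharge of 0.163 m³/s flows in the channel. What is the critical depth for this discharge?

y_c = 0.224 m

At critical depth, Q² T / (g A³) = 1, i.e. A³/T = Q²/g = 0.163²/9.81 = 0.002708.
At y = 0.176 m: A³/T = 0.001059 — low.
At y = 0.242 m: A³/T = 0.003682 — high.
At y = 0.224 m: A³/T = 0.002723 — ≈ 0.002708.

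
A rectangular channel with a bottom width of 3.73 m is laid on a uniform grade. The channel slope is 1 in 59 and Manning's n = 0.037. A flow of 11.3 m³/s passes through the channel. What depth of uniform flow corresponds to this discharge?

Manning's equation rearranged: A R^(2/3) = nQ / (1·√S) = 0.037 × 11.3 / (√0.01695) = 3.211.
Trying y = 1.37 m: A R^(2/3) = 4.366 — over.
Trying y = 0.759 m: A R^(2/3) = 1.876 — short.
Trying y = 1.1 m: A R^(2/3) = 3.21 — close enough.

y_n = 1.1 m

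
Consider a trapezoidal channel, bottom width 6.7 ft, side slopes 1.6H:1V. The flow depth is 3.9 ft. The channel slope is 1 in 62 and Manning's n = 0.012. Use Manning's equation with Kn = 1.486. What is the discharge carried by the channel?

With bottom width b = 6.7 ft and side slope z = 1.6: A = (b + zy)y = (6.7 + 1.6×3.9)×3.9 = 50.47 ft²; P = b + 2y√(1+z²) = 6.7 + 2×3.9×1.887 = 21.42 ft.
Hydraulic radius R = A/P = 50.47/21.42 = 2.356 ft.
Manning's equation: Q = (1.486/n) A R^(2/3) S^(1/2) = (1.486/0.012) × 50.47 × 2.356^(2/3) × 0.01613^(1/2) = 1410 ft³/s.

Q = 1410 ft³/s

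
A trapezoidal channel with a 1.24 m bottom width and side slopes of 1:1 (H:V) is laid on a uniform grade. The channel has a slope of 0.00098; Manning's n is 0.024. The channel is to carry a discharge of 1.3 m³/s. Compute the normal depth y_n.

Manning's equation rearranged: A R^(2/3) = nQ / (1·√S) = 0.024 × 1.3 / (√0.00098) = 0.9966.
Try y = 1.03 m: A R^(2/3) = 1.594 — high.
Try y = 0.656 m: A R^(2/3) = 0.6773 — low.
Try y = 0.807 m: A R^(2/3) = 0.9971 — matches.

y_n = 0.807 m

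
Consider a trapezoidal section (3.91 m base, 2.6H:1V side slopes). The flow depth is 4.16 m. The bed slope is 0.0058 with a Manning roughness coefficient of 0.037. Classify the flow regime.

subcritical

With bottom width b = 3.91 m and side slope z = 2.6: A = (b + zy)y = (3.91 + 2.6×4.16)×4.16 = 61.26 m²; P = b + 2y√(1+z²) = 3.91 + 2×4.16×2.786 = 27.09 m.
Hydraulic radius R = A/P = 61.26/27.09 = 2.262 m.
V = (1/n) R^(2/3) √S = (1/0.037) × 2.262^(2/3) × √0.0058 = 3.546 m/s. Hydraulic depth D_h = A/T = 61.26/25.54 = 2.398 m.
Froude number Fr = V/√(g·D_h) = 3.546/√(9.81×2.398) = 0.731, which is less than 1, so the flow is subcritical.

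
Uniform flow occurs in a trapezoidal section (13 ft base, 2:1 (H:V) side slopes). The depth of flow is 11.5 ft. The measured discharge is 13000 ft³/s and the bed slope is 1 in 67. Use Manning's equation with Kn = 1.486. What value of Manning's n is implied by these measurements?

With bottom width b = 13 ft and side slope z = 2: A = (b + zy)y = (13 + 2×11.5)×11.5 = 414 ft²; P = b + 2y√(1+z²) = 13 + 2×11.5×2.236 = 64.43 ft.
Hydraulic radius R = A/P = 414/64.43 = 6.426 ft.
Rearranging Manning's equation: n = (1.486/Q) A R^(2/3) S^(1/2) = (1.486/13000) × 414 × 6.426^(2/3) × √0.01493 = 0.02.

n = 0.02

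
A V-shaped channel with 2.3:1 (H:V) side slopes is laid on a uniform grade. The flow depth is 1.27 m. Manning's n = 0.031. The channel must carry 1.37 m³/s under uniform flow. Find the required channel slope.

S = 0.00027

For a triangular section with side slope z = 2.3: A = zy² = 2.3×1.27² = 3.71 m²; P = 2y√(1+z²) = 2×1.27×2.508 = 6.37 m.
Hydraulic radius R = A/P = 3.71/6.37 = 0.5823 m.
From Manning's equation, S = [nQ / (1 A R^(2/3))]² = [0.031 × 1.37 / (1 × 3.71 × 0.5823^(2/3))]² = 0.00027.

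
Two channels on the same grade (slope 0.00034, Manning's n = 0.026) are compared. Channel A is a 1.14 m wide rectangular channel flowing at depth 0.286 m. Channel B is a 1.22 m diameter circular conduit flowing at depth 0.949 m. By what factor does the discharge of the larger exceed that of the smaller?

4.66

Channel A: Flow area A = b·y = 1.14 × 0.286 = 0.326 m². Wetted perimeter P = b + 2y = 1.14 + 2×0.286 = 1.712 m. Hydraulic radius R = A/P = 0.326/1.712 = 0.1904 m. Q_A = (1/0.026)·0.326·0.1904^(2/3)·√0.00034 = 0.07654 m³/s.
Channel B: For a circular section of diameter D = 1.22 m at depth y = 0.949 m, the central angle is θ = 2 arccos(1 − 2y/D) = 4.32 rad. Then A = (D²/8)(θ − sin θ) = 0.9757 m² and P = Dθ/2 = 2.635 m. Hydraulic radius R = A/P = 0.9757/2.635 = 0.3702 m. Q_B = (1/0.026)·0.9757·0.3702^(2/3)·√0.00034 = 0.3568 m³/s.
The larger discharge is 0.3568 m³/s and the smaller is 0.07654 m³/s; the ratio is 4.66.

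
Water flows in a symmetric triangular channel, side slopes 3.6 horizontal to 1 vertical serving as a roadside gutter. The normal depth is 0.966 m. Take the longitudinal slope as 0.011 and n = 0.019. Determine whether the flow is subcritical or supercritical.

supercritical

For a triangular section with side slope z = 3.6: A = zy² = 3.6×0.966² = 3.359 m²; P = 2y√(1+z²) = 2×0.966×3.736 = 7.219 m.
Hydraulic radius R = A/P = 3.359/7.219 = 0.4654 m.
V = (1/n) R^(2/3) √S = (1/0.019) × 0.4654^(2/3) × √0.011 = 3.315 m/s. Hydraulic depth D_h = A/T = 3.359/6.955 = 0.483 m.
Froude number Fr = V/√(g·D_h) = 3.315/√(9.81×0.483) = 1.52, which is greater than 1, so the flow is supercritical.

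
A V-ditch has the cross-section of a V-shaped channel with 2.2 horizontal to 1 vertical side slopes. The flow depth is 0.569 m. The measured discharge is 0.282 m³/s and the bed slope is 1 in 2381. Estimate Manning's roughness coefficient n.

For a triangular section with side slope z = 2.2: A = zy² = 2.2×0.569² = 0.7123 m²; P = 2y√(1+z²) = 2×0.569×2.417 = 2.75 m.
Hydraulic radius R = A/P = 0.7123/2.75 = 0.259 m.
Rearranging Manning's equation: n = (1/Q) A R^(2/3) S^(1/2) = (1/0.282) × 0.7123 × 0.259^(2/3) × √0.00042 = 0.021.

n = 0.021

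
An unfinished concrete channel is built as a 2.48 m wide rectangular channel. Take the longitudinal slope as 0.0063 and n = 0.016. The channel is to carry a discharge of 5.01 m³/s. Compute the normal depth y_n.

y_n = 0.697 m

Manning's equation rearranged: A R^(2/3) = nQ / (1·√S) = 0.016 × 5.01 / (√0.0063) = 1.01.
Trying y = 0.889 m: A R^(2/3) = 1.422 — high.
Trying y = 0.697 m: A R^(2/3) = 1.009 — matches.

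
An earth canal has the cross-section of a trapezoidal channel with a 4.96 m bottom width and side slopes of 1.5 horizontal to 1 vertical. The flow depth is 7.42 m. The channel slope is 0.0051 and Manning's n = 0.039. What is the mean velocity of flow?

With bottom width b = 4.96 m and side slope z = 1.5: A = (b + zy)y = (4.96 + 1.5×7.42)×7.42 = 119.4 m²; P = b + 2y√(1+z²) = 4.96 + 2×7.42×1.803 = 31.71 m.
Hydraulic radius R = A/P = 119.4/31.71 = 3.765 m.
From Manning's equation, V = (1/n) R^(2/3) S^(1/2) = (1/0.039) × 3.765^(2/3) × 0.0051^(1/2) = 4.43 m/s.

V = 4.43 m/s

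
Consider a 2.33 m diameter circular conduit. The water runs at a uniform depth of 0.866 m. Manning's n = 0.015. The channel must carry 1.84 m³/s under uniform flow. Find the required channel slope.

For a circular section of diameter D = 2.33 m at depth y = 0.866 m, the central angle is θ = 2 arccos(1 − 2y/D) = 2.622 rad. Then A = (D²/8)(θ − sin θ) = 1.443 m² and P = Dθ/2 = 3.055 m.
Hydraulic radius R = A/P = 1.443/3.055 = 0.4723 m.
From Manning's equation, S = [nQ / (1 A R^(2/3))]² = [0.015 × 1.84 / (1 × 1.443 × 0.4723^(2/3))]² = 0.000995.

S = 0.000995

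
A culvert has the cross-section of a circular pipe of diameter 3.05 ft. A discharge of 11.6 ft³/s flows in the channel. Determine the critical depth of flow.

At critical depth, Q² T / (g A³) = 1, i.e. A³/T = Q²/g = 11.6²/32.2 = 4.179.
Try y = 0.932 ft: A³/T = 2.407 — too small.
Try y = 1.32 ft: A³/T = 9.202 — too large.
Try y = 1.07 ft: A³/T = 4.105 — close enough.

y_c = 1.07 ft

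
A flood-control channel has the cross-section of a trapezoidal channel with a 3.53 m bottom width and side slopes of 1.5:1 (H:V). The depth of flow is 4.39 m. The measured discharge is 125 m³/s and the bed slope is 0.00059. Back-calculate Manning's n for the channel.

n = 0.015

With bottom width b = 3.53 m and side slope z = 1.5: A = (b + zy)y = (3.53 + 1.5×4.39)×4.39 = 44.4 m²; P = b + 2y√(1+z²) = 3.53 + 2×4.39×1.803 = 19.36 m.
Hydraulic radius R = A/P = 44.4/19.36 = 2.294 m.
Rearranging Manning's equation: n = (1/Q) A R^(2/3) S^(1/2) = (1/125) × 44.4 × 2.294^(2/3) × √0.00059 = 0.015.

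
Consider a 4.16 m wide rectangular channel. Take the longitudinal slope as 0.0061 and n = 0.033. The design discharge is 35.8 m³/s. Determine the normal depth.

y_n = 3.13 m

Manning's equation rearranged: A R^(2/3) = nQ / (1·√S) = 0.033 × 35.8 / (√0.0061) = 15.13.
Try y = 4 m: A R^(2/3) = 20.51 — too large.
Try y = 2.14 m: A R^(2/3) = 9.225 — too small.
Try y = 3.13 m: A R^(2/3) = 15.11 — ≈ 15.13.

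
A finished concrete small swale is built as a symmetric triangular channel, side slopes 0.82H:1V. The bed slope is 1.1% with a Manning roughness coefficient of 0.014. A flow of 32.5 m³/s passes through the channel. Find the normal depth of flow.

y_n = 2.49 m

Manning's equation rearranged: A R^(2/3) = nQ / (1·√S) = 0.014 × 32.5 / (√0.011) = 4.338.
At y = 1.87 m: A R^(2/3) = 2.024 — short.
At y = 2.71 m: A R^(2/3) = 5.443 — over.
At y = 2.49 m: A R^(2/3) = 4.343 — ≈ 4.338.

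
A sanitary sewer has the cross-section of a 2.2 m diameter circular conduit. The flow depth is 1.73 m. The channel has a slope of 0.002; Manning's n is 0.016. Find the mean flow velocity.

For a circular section of diameter D = 2.2 m at depth y = 1.73 m, the central angle is θ = 2 arccos(1 − 2y/D) = 4.361 rad. Then A = (D²/8)(θ − sin θ) = 3.207 m² and P = Dθ/2 = 4.797 m.
Hydraulic radius R = A/P = 3.207/4.797 = 0.6684 m.
From Manning's equation, V = (1/n) R^(2/3) S^(1/2) = (1/0.016) × 0.6684^(2/3) × 0.002^(1/2) = 2.14 m/s.

V = 2.14 m/s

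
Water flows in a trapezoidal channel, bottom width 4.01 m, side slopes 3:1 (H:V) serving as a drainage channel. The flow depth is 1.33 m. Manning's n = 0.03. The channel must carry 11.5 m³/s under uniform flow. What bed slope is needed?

With bottom width b = 4.01 m and side slope z = 3: A = (b + zy)y = (4.01 + 3×1.33)×1.33 = 10.64 m²; P = b + 2y√(1+z²) = 4.01 + 2×1.33×3.162 = 12.42 m.
Hydraulic radius R = A/P = 10.64/12.42 = 0.8566 m.
From Manning's equation, S = [nQ / (1 A R^(2/3))]² = [0.03 × 11.5 / (1 × 10.64 × 0.8566^(2/3))]² = 0.00129.

S = 0.00129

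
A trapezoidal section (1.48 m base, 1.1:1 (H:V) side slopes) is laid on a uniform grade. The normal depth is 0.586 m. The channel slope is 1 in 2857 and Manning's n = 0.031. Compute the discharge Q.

With bottom width b = 1.48 m and side slope z = 1.1: A = (b + zy)y = (1.48 + 1.1×0.586)×0.586 = 1.245 m²; P = b + 2y√(1+z²) = 1.48 + 2×0.586×1.487 = 3.222 m.
Hydraulic radius R = A/P = 1.245/3.222 = 0.3864 m.
Manning's equation: Q = (1/n) A R^(2/3) S^(1/2) = (1/0.031) × 1.245 × 0.3864^(2/3) × 0.00035^(1/2) = 0.399 m³/s.

Q = 0.399 m³/s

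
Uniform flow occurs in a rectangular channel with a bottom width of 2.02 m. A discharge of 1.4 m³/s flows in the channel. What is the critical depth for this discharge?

y_c = 0.366 m

For a rectangular channel, critical depth y_c = (q²/g)^(1/3) where q = Q/b = 1.4/2.02 = 0.6931 m²/s.
So y_c = (0.6931²/9.81)^(1/3) = 0.366 m.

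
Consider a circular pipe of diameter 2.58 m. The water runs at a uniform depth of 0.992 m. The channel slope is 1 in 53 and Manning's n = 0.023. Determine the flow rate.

Q = 7.3 m³/s

For a circular section of diameter D = 2.58 m at depth y = 0.992 m, the central angle is θ = 2 arccos(1 − 2y/D) = 2.675 rad. Then A = (D²/8)(θ − sin θ) = 1.852 m² and P = Dθ/2 = 3.451 m.
Hydraulic radius R = A/P = 1.852/3.451 = 0.5366 m.
Manning's equation: Q = (1/n) A R^(2/3) S^(1/2) = (1/0.023) × 1.852 × 0.5366^(2/3) × 0.01887^(1/2) = 7.3 m³/s.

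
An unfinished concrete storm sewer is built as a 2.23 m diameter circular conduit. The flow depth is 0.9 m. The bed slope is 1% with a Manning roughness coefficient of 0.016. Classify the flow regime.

For a circular section of diameter D = 2.23 m at depth y = 0.9 m, the central angle is θ = 2 arccos(1 − 2y/D) = 2.754 rad. Then A = (D²/8)(θ − sin θ) = 1.476 m² and P = Dθ/2 = 3.07 m.
Hydraulic radius R = A/P = 1.476/3.07 = 0.4809 m.
V = (1/n) R^(2/3) √S = (1/0.016) × 0.4809^(2/3) × √0.01 = 3.836 m/s. Hydraulic depth D_h = A/T = 1.476/2.188 = 0.6747 m.
Froude number Fr = V/√(g·D_h) = 3.836/√(9.81×0.6747) = 1.49, which is greater than 1, so the flow is supercritical.

supercritical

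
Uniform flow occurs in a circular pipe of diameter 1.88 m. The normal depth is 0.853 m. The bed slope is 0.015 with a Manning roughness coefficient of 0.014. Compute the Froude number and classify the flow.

supercritical

For a circular section of diameter D = 1.88 m at depth y = 0.853 m, the central angle is θ = 2 arccos(1 − 2y/D) = 2.956 rad. Then A = (D²/8)(θ − sin θ) = 1.225 m² and P = Dθ/2 = 2.779 m.
Hydraulic radius R = A/P = 1.225/2.779 = 0.4407 m.
V = (1/n) R^(2/3) √S = (1/0.014) × 0.4407^(2/3) × √0.015 = 5.066 m/s. Hydraulic depth D_h = A/T = 1.225/1.872 = 0.6542 m.
Froude number Fr = V/√(g·D_h) = 5.066/√(9.81×0.6542) = 2, which is greater than 1, so the flow is supercritical.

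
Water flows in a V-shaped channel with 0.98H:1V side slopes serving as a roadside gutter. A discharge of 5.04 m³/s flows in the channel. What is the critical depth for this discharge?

y_c = 1.4 m

At critical depth, Q² T / (g A³) = 1, i.e. A³/T = Q²/g = 5.04²/9.81 = 2.589.
At y = 1.69 m: A³/T = 6.62 — too large.
At y = 1.4 m: A³/T = 2.583 — ≈ 2.589.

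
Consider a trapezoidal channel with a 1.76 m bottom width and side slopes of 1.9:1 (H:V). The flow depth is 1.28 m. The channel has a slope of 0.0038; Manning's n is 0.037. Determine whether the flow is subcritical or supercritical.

With bottom width b = 1.76 m and side slope z = 1.9: A = (b + zy)y = (1.76 + 1.9×1.28)×1.28 = 5.366 m²; P = b + 2y√(1+z²) = 1.76 + 2×1.28×2.147 = 7.257 m.
Hydraulic radius R = A/P = 5.366/7.257 = 0.7394 m.
V = (1/n) R^(2/3) √S = (1/0.037) × 0.7394^(2/3) × √0.0038 = 1.362 m/s. Hydraulic depth D_h = A/T = 5.366/6.624 = 0.81 m.
Froude number Fr = V/√(g·D_h) = 1.362/√(9.81×0.81) = 0.483, which is less than 1, so the flow is subcritical.

subcritical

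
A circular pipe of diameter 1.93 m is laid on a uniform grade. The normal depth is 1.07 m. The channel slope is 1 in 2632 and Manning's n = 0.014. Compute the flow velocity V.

V = 0.893 m/s

For a circular section of diameter D = 1.93 m at depth y = 1.07 m, the central angle is θ = 2 arccos(1 − 2y/D) = 3.36 rad. Then A = (D²/8)(θ − sin θ) = 1.665 m² and P = Dθ/2 = 3.242 m.
Hydraulic radius R = A/P = 1.665/3.242 = 0.5136 m.
From Manning's equation, V = (1/n) R^(2/3) S^(1/2) = (1/0.014) × 0.5136^(2/3) × 0.0003799^(1/2) = 0.893 m/s.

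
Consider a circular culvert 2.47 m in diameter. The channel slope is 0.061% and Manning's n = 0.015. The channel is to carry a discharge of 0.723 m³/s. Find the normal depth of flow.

y_n = 0.593 m

Manning's equation rearranged: A R^(2/3) = nQ / (1·√S) = 0.015 × 0.723 / (√0.00061) = 0.4391.
At y = 0.512 m: A R^(2/3) = 0.3271 — low.
At y = 0.645 m: A R^(2/3) = 0.5188 — high.
At y = 0.593 m: A R^(2/3) = 0.4392 — ≈ 0.4391.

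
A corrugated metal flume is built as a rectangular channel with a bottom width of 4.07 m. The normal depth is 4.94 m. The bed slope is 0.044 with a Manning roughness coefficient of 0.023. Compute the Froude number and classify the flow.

supercritical

Flow area A = b·y = 4.07 × 4.94 = 20.11 m². Wetted perimeter P = b + 2y = 4.07 + 2×4.94 = 13.95 m.
Hydraulic radius R = A/P = 20.11/13.95 = 1.441 m.
V = (1/n) R^(2/3) √S = (1/0.023) × 1.441^(2/3) × √0.044 = 11.64 m/s. Hydraulic depth D_h = A/T = 20.11/4.07 = 4.94 m.
Froude number Fr = V/√(g·D_h) = 11.64/√(9.81×4.94) = 1.67, which is greater than 1, so the flow is supercritical.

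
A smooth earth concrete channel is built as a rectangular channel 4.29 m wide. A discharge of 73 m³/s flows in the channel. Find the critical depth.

For a rectangular channel, critical depth y_c = (q²/g)^(1/3) where q = Q/b = 73/4.29 = 17.02 m²/s.
So y_c = (17.02²/9.81)^(1/3) = 3.09 m.

y_c = 3.09 m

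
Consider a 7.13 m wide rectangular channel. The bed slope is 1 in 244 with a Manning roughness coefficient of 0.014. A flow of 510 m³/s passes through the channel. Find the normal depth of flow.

Manning's equation rearranged: A R^(2/3) = nQ / (1·√S) = 0.014 × 510 / (√0.004098) = 111.5.
Trying y = 9.3 m: A R^(2/3) = 124.6 — too large.
Trying y = 6.63 m: A R^(2/3) = 82.81 — too small.
Trying y = 8.47 m: A R^(2/3) = 111.5 — ≈ 111.5.

y_n = 8.47 m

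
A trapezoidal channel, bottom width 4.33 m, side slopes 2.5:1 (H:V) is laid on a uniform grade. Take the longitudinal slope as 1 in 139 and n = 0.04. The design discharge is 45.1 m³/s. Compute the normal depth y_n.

Manning's equation rearranged: A R^(2/3) = nQ / (1·√S) = 0.04 × 45.1 / (√0.007194) = 21.27.
At y = 2.36 m: A R^(2/3) = 30.46 — over.
At y = 1.37 m: A R^(2/3) = 9.958 — short.
At y = 1.99 m: A R^(2/3) = 21.26 — close enough.

y_n = 1.99 m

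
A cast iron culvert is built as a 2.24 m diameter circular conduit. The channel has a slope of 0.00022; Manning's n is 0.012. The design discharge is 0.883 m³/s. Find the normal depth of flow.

y_n = 0.79 m

Manning's equation rearranged: A R^(2/3) = nQ / (1·√S) = 0.012 × 0.883 / (√0.00022) = 0.7144.
Try y = 0.996 m: A R^(2/3) = 1.092 — high.
Try y = 0.644 m: A R^(2/3) = 0.4827 — low.
Try y = 0.79 m: A R^(2/3) = 0.7142 — ≈ 0.7144.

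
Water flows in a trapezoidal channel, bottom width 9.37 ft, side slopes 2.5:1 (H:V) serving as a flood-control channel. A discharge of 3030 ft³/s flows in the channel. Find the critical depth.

y_c = 8.16 ft

At critical depth, Q² T / (g A³) = 1, i.e. A³/T = Q²/g = 3030²/32.2 = 285100.
At y = 6.11 ft: A³/T = 85530 — short.
At y = 9.24 ft: A³/T = 486000 — over.
At y = 8.16 ft: A³/T = 285700 — close enough.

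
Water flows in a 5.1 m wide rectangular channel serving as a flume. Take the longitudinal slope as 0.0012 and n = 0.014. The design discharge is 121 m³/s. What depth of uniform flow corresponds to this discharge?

Manning's equation rearranged: A R^(2/3) = nQ / (1·√S) = 0.014 × 121 / (√0.0012) = 48.9.
Try y = 4.98 m: A R^(2/3) = 35.98 — low.
Try y = 7.96 m: A R^(2/3) = 62.96 — high.
Try y = 6.42 m: A R^(2/3) = 48.9 — matches.

y_n = 6.42 m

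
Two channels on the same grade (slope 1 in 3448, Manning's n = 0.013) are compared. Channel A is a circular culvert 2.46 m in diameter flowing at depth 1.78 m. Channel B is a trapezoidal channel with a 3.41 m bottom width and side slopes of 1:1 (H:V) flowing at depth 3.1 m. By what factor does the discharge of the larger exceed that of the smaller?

Channel A: For a circular section of diameter D = 2.46 m at depth y = 1.78 m, the central angle is θ = 2 arccos(1 − 2y/D) = 4.069 rad. Then A = (D²/8)(θ − sin θ) = 3.683 m² and P = Dθ/2 = 5.005 m. Hydraulic radius R = A/P = 3.683/5.005 = 0.7359 m. Q_A = (1/0.013)·3.683·0.7359^(2/3)·√0.00029 = 3.933 m³/s.
Channel B: With bottom width b = 3.41 m and side slope z = 1: A = (b + zy)y = (3.41 + 1×3.1)×3.1 = 20.18 m²; P = b + 2y√(1+z²) = 3.41 + 2×3.1×1.414 = 12.18 m. Hydraulic radius R = A/P = 20.18/12.18 = 1.657 m. Q_B = (1/0.013)·20.18·1.657^(2/3)·√0.00029 = 37.02 m³/s.
The larger discharge is 37.02 m³/s and the smaller is 3.933 m³/s; the ratio is 9.41.

9.41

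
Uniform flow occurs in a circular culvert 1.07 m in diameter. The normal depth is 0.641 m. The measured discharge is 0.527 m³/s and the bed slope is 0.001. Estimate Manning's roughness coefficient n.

For a circular section of diameter D = 1.07 m at depth y = 0.641 m, the central angle is θ = 2 arccos(1 − 2y/D) = 3.54 rad. Then A = (D²/8)(θ − sin θ) = 0.5623 m² and P = Dθ/2 = 1.894 m.
Hydraulic radius R = A/P = 0.5623/1.894 = 0.2968 m.
Rearranging Manning's equation: n = (1/Q) A R^(2/3) S^(1/2) = (1/0.527) × 0.5623 × 0.2968^(2/3) × √0.001 = 0.015.

n = 0.015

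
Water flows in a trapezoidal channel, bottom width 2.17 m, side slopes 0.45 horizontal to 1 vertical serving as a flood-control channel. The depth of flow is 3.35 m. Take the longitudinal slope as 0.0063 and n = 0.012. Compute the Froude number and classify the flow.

With bottom width b = 2.17 m and side slope z = 0.45: A = (b + zy)y = (2.17 + 0.45×3.35)×3.35 = 12.32 m²; P = b + 2y√(1+z²) = 2.17 + 2×3.35×1.097 = 9.517 m.
Hydraulic radius R = A/P = 12.32/9.517 = 1.294 m.
V = (1/n) R^(2/3) √S = (1/0.012) × 1.294^(2/3) × √0.0063 = 7.856 m/s. Hydraulic depth D_h = A/T = 12.32/5.185 = 2.376 m.
Froude number Fr = V/√(g·D_h) = 7.856/√(9.81×2.376) = 1.63, which is greater than 1, so the flow is supercritical.

supercritical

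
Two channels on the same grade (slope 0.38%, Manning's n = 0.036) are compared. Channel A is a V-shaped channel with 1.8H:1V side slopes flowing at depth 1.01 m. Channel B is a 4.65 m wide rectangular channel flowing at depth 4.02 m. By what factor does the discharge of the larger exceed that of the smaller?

Channel A: For a triangular section with side slope z = 1.8: A = zy² = 1.8×1.01² = 1.836 m²; P = 2y√(1+z²) = 2×1.01×2.059 = 4.159 m. Hydraulic radius R = A/P = 1.836/4.159 = 0.4414 m. Q_A = (1/0.036)·1.836·0.4414^(2/3)·√0.0038 = 1.823 m³/s.
Channel B: Flow area A = b·y = 4.65 × 4.02 = 18.69 m². Wetted perimeter P = b + 2y = 4.65 + 2×4.02 = 12.69 m. Hydraulic radius R = A/P = 18.69/12.69 = 1.473 m. Q_B = (1/0.036)·18.69·1.473^(2/3)·√0.0038 = 41.44 m³/s.
The larger discharge is 41.44 m³/s and the smaller is 1.823 m³/s; the ratio is 22.7.

22.7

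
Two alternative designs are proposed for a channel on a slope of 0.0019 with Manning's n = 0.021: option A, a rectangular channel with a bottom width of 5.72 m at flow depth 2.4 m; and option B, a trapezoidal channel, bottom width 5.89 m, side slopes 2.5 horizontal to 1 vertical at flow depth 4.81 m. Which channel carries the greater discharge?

channel B

Channel A: Flow area A = b·y = 5.72 × 2.4 = 13.73 m². Wetted perimeter P = b + 2y = 5.72 + 2×2.4 = 10.52 m. Hydraulic radius R = A/P = 13.73/10.52 = 1.305 m. Q_A = (1/0.021)·13.73·1.305^(2/3)·√0.0019 = 34.03 m³/s.
Channel B: With bottom width b = 5.89 m and side slope z = 2.5: A = (b + zy)y = (5.89 + 2.5×4.81)×4.81 = 86.17 m²; P = b + 2y√(1+z²) = 5.89 + 2×4.81×2.693 = 31.79 m. Hydraulic radius R = A/P = 86.17/31.79 = 2.71 m. Q_B = (1/0.021)·86.17·2.71^(2/3)·√0.0019 = 347.7 m³/s.
Q_A = 34.03 m³/s vs Q_B = 347.7 m³/s, so channel B carries more.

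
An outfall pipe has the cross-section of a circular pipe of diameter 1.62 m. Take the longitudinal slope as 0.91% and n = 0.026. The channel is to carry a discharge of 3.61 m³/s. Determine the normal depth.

Manning's equation rearranged: A R^(2/3) = nQ / (1·√S) = 0.026 × 3.61 / (√0.0091) = 0.9839.
At y = 1.3 m: A R^(2/3) = 1.106 — too large.
At y = 0.799 m: A R^(2/3) = 0.5512 — too small.
At y = 1.17 m: A R^(2/3) = 0.9831 — matches.

y_n = 1.17 m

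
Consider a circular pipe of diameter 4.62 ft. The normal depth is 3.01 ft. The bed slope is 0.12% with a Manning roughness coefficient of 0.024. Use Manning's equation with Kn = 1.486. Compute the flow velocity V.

V = 2.6 ft/s

For a circular section of diameter D = 4.62 ft at depth y = 3.01 ft, the central angle is θ = 2 arccos(1 − 2y/D) = 3.757 rad. Then A = (D²/8)(θ − sin θ) = 11.57 ft² and P = Dθ/2 = 8.679 ft.
Hydraulic radius R = A/P = 11.57/8.679 = 1.333 ft.
From Manning's equation, V = (1.486/n) R^(2/3) S^(1/2) = (1.486/0.024) × 1.333^(2/3) × 0.0012^(1/2) = 2.6 ft/s.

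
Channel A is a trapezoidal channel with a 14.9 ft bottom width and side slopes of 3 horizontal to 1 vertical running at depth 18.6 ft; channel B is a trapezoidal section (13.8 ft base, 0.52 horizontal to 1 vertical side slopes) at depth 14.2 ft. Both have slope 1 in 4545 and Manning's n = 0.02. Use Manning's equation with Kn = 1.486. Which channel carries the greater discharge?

channel A

Channel A: With bottom width b = 14.9 ft and side slope z = 3: A = (b + zy)y = (14.9 + 3×18.6)×18.6 = 1315 ft²; P = b + 2y√(1+z²) = 14.9 + 2×18.6×3.162 = 132.5 ft. Hydraulic radius R = A/P = 1315/132.5 = 9.922 ft. Q_A = (1.486/0.02)·1315·9.922^(2/3)·√0.00022 = 6692 ft³/s.
Channel B: With bottom width b = 13.8 ft and side slope z = 0.52: A = (b + zy)y = (13.8 + 0.52×14.2)×14.2 = 300.8 ft²; P = b + 2y√(1+z²) = 13.8 + 2×14.2×1.127 = 45.81 ft. Hydraulic radius R = A/P = 300.8/45.81 = 6.567 ft. Q_B = (1.486/0.02)·300.8·6.567^(2/3)·√0.00022 = 1163 ft³/s.
Q_A = 6692 ft³/s vs Q_B = 1163 ft³/s, so channel A carries more.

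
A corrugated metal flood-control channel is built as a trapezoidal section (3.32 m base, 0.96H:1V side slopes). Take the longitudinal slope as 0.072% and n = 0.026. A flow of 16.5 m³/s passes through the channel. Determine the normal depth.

Manning's equation rearranged: A R^(2/3) = nQ / (1·√S) = 0.026 × 16.5 / (√0.00072) = 15.99.
Try y = 2.99 m: A R^(2/3) = 25.26 — too large.
Try y = 2.02 m: A R^(2/3) = 11.94 — too small.
Try y = 2.36 m: A R^(2/3) = 15.99 — ≈ 15.99.

y_n = 2.36 m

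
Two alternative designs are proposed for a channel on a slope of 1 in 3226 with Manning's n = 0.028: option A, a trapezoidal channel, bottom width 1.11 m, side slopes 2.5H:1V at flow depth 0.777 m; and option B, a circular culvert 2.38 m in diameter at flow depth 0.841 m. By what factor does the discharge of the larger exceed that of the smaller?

Channel A: With bottom width b = 1.11 m and side slope z = 2.5: A = (b + zy)y = (1.11 + 2.5×0.777)×0.777 = 2.372 m²; P = b + 2y√(1+z²) = 1.11 + 2×0.777×2.693 = 5.294 m. Hydraulic radius R = A/P = 2.372/5.294 = 0.448 m. Q_A = (1/0.028)·2.372·0.448^(2/3)·√0.00031 = 0.8732 m³/s.
Channel B: For a circular section of diameter D = 2.38 m at depth y = 0.841 m, the central angle is θ = 2 arccos(1 − 2y/D) = 2.546 rad. Then A = (D²/8)(θ − sin θ) = 1.406 m² and P = Dθ/2 = 3.03 m. Hydraulic radius R = A/P = 1.406/3.03 = 0.464 m. Q_B = (1/0.028)·1.406·0.464^(2/3)·√0.00031 = 0.5298 m³/s.
The larger discharge is 0.8732 m³/s and the smaller is 0.5298 m³/s; the ratio is 1.65.

1.65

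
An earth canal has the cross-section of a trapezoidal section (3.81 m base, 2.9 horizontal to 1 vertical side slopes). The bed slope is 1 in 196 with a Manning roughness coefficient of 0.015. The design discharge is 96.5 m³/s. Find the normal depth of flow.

Manning's equation rearranged: A R^(2/3) = nQ / (1·√S) = 0.015 × 96.5 / (√0.005102) = 20.27.
Trying y = 2.34 m: A R^(2/3) = 30.51 — high.
Trying y = 1.51 m: A R^(2/3) = 11.91 — low.
Trying y = 1.94 m: A R^(2/3) = 20.27 — matches.

y_n = 1.94 m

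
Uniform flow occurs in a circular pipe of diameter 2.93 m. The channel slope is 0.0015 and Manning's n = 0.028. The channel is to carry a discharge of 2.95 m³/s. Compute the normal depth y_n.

y_n = 1.27 m

Manning's equation rearranged: A R^(2/3) = nQ / (1·√S) = 0.028 × 2.95 / (√0.0015) = 2.133.
At y = 1.5 m: A R^(2/3) = 2.851 — over.
At y = 1.06 m: A R^(2/3) = 1.533 — short.
At y = 1.27 m: A R^(2/3) = 2.135 — close enough.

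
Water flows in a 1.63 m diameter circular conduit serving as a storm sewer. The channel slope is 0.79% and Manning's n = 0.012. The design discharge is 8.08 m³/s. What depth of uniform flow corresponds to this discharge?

y_n = 1.27 m

Manning's equation rearranged: A R^(2/3) = nQ / (1·√S) = 0.012 × 8.08 / (√0.0079) = 1.091.
Try y = 1.37 m: A R^(2/3) = 1.172 — high.
Try y = 1.11 m: A R^(2/3) = 0.9257 — low.
Try y = 1.27 m: A R^(2/3) = 1.091 — matches.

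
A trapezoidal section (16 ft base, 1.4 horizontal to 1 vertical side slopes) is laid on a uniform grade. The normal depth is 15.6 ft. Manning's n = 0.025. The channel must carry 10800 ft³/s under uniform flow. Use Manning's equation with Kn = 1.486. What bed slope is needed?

With bottom width b = 16 ft and side slope z = 1.4: A = (b + zy)y = (16 + 1.4×15.6)×15.6 = 590.3 ft²; P = b + 2y√(1+z²) = 16 + 2×15.6×1.72 = 69.68 ft.
Hydraulic radius R = A/P = 590.3/69.68 = 8.472 ft.
From Manning's equation, S = [nQ / (1.486 A R^(2/3))]² = [0.025 × 10800 / (1.486 × 590.3 × 8.472^(2/3))]² = 0.00549.

S = 0.00549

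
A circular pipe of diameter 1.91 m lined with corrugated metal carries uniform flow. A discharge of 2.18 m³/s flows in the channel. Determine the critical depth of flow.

y_c = 0.706 m

At critical depth, Q² T / (g A³) = 1, i.e. A³/T = Q²/g = 2.18²/9.81 = 0.4844.
Trying y = 0.875 m: A³/T = 1.102 — high.
Trying y = 0.538 m: A³/T = 0.169 — low.
Trying y = 0.706 m: A³/T = 0.4835 — ≈ 0.4844.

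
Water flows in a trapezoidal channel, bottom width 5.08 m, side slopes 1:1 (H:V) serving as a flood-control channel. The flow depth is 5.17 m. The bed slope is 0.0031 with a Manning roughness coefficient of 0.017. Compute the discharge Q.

Q = 336 m³/s

With bottom width b = 5.08 m and side slope z = 1: A = (b + zy)y = (5.08 + 1×5.17)×5.17 = 52.99 m²; P = b + 2y√(1+z²) = 5.08 + 2×5.17×1.414 = 19.7 m.
Hydraulic radius R = A/P = 52.99/19.7 = 2.69 m.
Manning's equation: Q = (1/n) A R^(2/3) S^(1/2) = (1/0.017) × 52.99 × 2.69^(2/3) × 0.0031^(1/2) = 336 m³/s.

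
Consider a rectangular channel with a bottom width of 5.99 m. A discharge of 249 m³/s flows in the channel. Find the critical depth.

y_c = 5.61 m

For a rectangular channel, critical depth y_c = (q²/g)^(1/3) where q = Q/b = 249/5.99 = 41.57 m²/s.
So y_c = (41.57²/9.81)^(1/3) = 5.61 m.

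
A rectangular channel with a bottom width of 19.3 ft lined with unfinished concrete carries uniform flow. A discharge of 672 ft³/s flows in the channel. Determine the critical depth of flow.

y_c = 3.35 ft

For a rectangular channel, critical depth y_c = (q²/g)^(1/3) where q = Q/b = 672/19.3 = 34.82 ft²/s.
So y_c = (34.82²/32.2)^(1/3) = 3.35 ft.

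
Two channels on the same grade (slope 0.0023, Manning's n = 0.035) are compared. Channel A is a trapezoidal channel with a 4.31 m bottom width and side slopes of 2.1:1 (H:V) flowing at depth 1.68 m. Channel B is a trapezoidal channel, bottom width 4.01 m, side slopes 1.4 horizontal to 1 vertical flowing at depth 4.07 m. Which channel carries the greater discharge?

channel B

Channel A: With bottom width b = 4.31 m and side slope z = 2.1: A = (b + zy)y = (4.31 + 2.1×1.68)×1.68 = 13.17 m²; P = b + 2y√(1+z²) = 4.31 + 2×1.68×2.326 = 12.13 m. Hydraulic radius R = A/P = 13.17/12.13 = 1.086 m. Q_A = (1/0.035)·13.17·1.086^(2/3)·√0.0023 = 19.06 m³/s.
Channel B: With bottom width b = 4.01 m and side slope z = 1.4: A = (b + zy)y = (4.01 + 1.4×4.07)×4.07 = 39.51 m²; P = b + 2y√(1+z²) = 4.01 + 2×4.07×1.72 = 18.01 m. Hydraulic radius R = A/P = 39.51/18.01 = 2.193 m. Q_B = (1/0.035)·39.51·2.193^(2/3)·√0.0023 = 91.39 m³/s.
Q_A = 19.06 m³/s vs Q_B = 91.39 m³/s, so channel B carries more.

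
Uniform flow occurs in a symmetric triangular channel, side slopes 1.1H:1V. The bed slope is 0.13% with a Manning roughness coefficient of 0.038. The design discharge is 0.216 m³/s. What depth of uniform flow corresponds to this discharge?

y_n = 0.71 m

Manning's equation rearranged: A R^(2/3) = nQ / (1·√S) = 0.038 × 0.216 / (√0.0013) = 0.2276.
Try y = 0.81 m: A R^(2/3) = 0.3232 — too large.
Try y = 0.573 m: A R^(2/3) = 0.1284 — too small.
Try y = 0.71 m: A R^(2/3) = 0.2274 — ≈ 0.2276.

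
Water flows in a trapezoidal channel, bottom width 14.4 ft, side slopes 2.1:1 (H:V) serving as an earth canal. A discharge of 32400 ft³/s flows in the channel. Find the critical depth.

At critical depth, Q² T / (g A³) = 1, i.e. A³/T = Q²/g = 32400²/32.2 = 32600000.
Try y = 21 ft: A³/T = 18070000 — low.
Try y = 24 ft: A³/T = 32650000 — ≈ 32600000.

y_c = 24 ft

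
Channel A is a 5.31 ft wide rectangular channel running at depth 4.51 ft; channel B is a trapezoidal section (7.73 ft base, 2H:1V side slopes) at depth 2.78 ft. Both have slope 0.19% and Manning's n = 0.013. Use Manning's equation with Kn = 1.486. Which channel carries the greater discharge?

Channel A: Flow area A = b·y = 5.31 × 4.51 = 23.95 ft². Wetted perimeter P = b + 2y = 5.31 + 2×4.51 = 14.33 ft. Hydraulic radius R = A/P = 23.95/14.33 = 1.671 ft. Q_A = (1.486/0.013)·23.95·1.671^(2/3)·√0.0019 = 168 ft³/s.
Channel B: With bottom width b = 7.73 ft and side slope z = 2: A = (b + zy)y = (7.73 + 2×2.78)×2.78 = 36.95 ft²; P = b + 2y√(1+z²) = 7.73 + 2×2.78×2.236 = 20.16 ft. Hydraulic radius R = A/P = 36.95/20.16 = 1.832 ft. Q_B = (1.486/0.013)·36.95·1.832^(2/3)·√0.0019 = 275.7 ft³/s.
Q_A = 168 ft³/s vs Q_B = 275.7 ft³/s, so channel B carries more.

channel B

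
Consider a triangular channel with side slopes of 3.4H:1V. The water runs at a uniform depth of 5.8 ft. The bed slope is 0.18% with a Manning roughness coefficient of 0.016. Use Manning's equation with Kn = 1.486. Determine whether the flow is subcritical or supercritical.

subcritical

For a triangular section with side slope z = 3.4: A = zy² = 3.4×5.8² = 114.4 ft²; P = 2y√(1+z²) = 2×5.8×3.544 = 41.11 ft.
Hydraulic radius R = A/P = 114.4/41.11 = 2.782 ft.
V = (1.486/n) R^(2/3) √S = (1.486/0.016) × 2.782^(2/3) × √0.0018 = 7.795 ft/s. Hydraulic depth D_h = A/T = 114.4/39.44 = 2.9 ft.
Froude number Fr = V/√(g·D_h) = 7.795/√(32.2×2.9) = 0.807, which is less than 1, so the flow is subcritical.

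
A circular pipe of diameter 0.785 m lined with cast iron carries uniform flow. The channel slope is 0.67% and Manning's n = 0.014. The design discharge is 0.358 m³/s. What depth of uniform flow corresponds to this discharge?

y_n = 0.333 m

Manning's equation rearranged: A R^(2/3) = nQ / (1·√S) = 0.014 × 0.358 / (√0.0067) = 0.06123.
Trying y = 0.291 m: A R^(2/3) = 0.04786 — too small.
Trying y = 0.333 m: A R^(2/3) = 0.06128 — matches.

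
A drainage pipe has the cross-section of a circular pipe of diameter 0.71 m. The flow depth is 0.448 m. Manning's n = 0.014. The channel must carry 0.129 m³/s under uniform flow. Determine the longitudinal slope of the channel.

For a circular section of diameter D = 0.71 m at depth y = 0.448 m, the central angle is θ = 2 arccos(1 − 2y/D) = 3.672 rad. Then A = (D²/8)(θ − sin θ) = 0.2632 m² and P = Dθ/2 = 1.303 m.
Hydraulic radius R = A/P = 0.2632/1.303 = 0.2019 m.
From Manning's equation, S = [nQ / (1 A R^(2/3))]² = [0.014 × 0.129 / (1 × 0.2632 × 0.2019^(2/3))]² = 0.000397.

S = 0.000397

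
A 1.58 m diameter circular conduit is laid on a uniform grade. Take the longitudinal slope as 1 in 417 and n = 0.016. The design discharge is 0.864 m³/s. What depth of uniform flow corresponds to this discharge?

Manning's equation rearranged: A R^(2/3) = nQ / (1·√S) = 0.016 × 0.864 / (√0.002398) = 0.2823.
At y = 0.478 m: A R^(2/3) = 0.2101 — low.
At y = 0.688 m: A R^(2/3) = 0.4147 — high.
At y = 0.558 m: A R^(2/3) = 0.2823 — ≈ 0.2823.

y_n = 0.558 m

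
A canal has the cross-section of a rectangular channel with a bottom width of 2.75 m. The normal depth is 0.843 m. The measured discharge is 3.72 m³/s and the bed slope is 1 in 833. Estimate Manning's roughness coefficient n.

Flow area A = b·y = 2.75 × 0.843 = 2.318 m². Wetted perimeter P = b + 2y = 2.75 + 2×0.843 = 4.436 m.
Hydraulic radius R = A/P = 2.318/4.436 = 0.5226 m.
Rearranging Manning's equation: n = (1/Q) A R^(2/3) S^(1/2) = (1/3.72) × 2.318 × 0.5226^(2/3) × √0.0012 = 0.014.

n = 0.014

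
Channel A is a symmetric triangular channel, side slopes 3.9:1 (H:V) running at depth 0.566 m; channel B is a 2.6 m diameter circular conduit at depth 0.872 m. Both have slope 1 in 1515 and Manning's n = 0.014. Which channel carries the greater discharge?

Channel A: For a triangular section with side slope z = 3.9: A = zy² = 3.9×0.566² = 1.249 m²; P = 2y√(1+z²) = 2×0.566×4.026 = 4.558 m. Hydraulic radius R = A/P = 1.249/4.558 = 0.2741 m. Q_A = (1/0.014)·1.249·0.2741^(2/3)·√0.0006601 = 0.9675 m³/s.
Channel B: For a circular section of diameter D = 2.6 m at depth y = 0.872 m, the central angle is θ = 2 arccos(1 − 2y/D) = 2.471 rad. Then A = (D²/8)(θ − sin θ) = 1.562 m² and P = Dθ/2 = 3.212 m. Hydraulic radius R = A/P = 1.562/3.212 = 0.4864 m. Q_B = (1/0.014)·1.562·0.4864^(2/3)·√0.0006601 = 1.773 m³/s.
Q_A = 0.9675 m³/s vs Q_B = 1.773 m³/s, so channel B carries more.

channel B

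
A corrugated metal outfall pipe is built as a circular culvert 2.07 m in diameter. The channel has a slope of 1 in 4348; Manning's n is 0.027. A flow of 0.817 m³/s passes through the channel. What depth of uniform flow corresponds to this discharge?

Manning's equation rearranged: A R^(2/3) = nQ / (1·√S) = 0.027 × 0.817 / (√0.00023) = 1.455.
Trying y = 0.92 m: A R^(2/3) = 0.8839 — too small.
Trying y = 1.45 m: A R^(2/3) = 1.818 — too large.
Trying y = 1.24 m: A R^(2/3) = 1.454 — close enough.

y_n = 1.24 m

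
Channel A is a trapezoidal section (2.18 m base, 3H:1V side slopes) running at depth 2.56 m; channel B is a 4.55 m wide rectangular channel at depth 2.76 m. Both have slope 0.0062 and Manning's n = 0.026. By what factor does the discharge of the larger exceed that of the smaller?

Channel A: With bottom width b = 2.18 m and side slope z = 3: A = (b + zy)y = (2.18 + 3×2.56)×2.56 = 25.24 m²; P = b + 2y√(1+z²) = 2.18 + 2×2.56×3.162 = 18.37 m. Hydraulic radius R = A/P = 25.24/18.37 = 1.374 m. Q_A = (1/0.026)·25.24·1.374^(2/3)·√0.0062 = 94.48 m³/s.
Channel B: Flow area A = b·y = 4.55 × 2.76 = 12.56 m². Wetted perimeter P = b + 2y = 4.55 + 2×2.76 = 10.07 m. Hydraulic radius R = A/P = 12.56/10.07 = 1.247 m. Q_B = (1/0.026)·12.56·1.247^(2/3)·√0.0062 = 44.06 m³/s.
The larger discharge is 94.48 m³/s and the smaller is 44.06 m³/s; the ratio is 2.14.

2.14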